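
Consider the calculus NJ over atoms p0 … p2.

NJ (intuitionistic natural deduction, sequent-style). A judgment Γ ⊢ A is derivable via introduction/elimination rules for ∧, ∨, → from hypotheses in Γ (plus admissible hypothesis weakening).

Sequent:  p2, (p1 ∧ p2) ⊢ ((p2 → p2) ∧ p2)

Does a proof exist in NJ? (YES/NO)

Derivation (root first):
[∧I] p2, (p1 ∧ p2) ⊢ ((p2 → p2) ∧ p2)
  [Wk] (p1 ∧ p2) ⊢ (p2 → p2)
    [→I]  ⊢ (p2 → p2)
      [Ax] p2 ⊢ p2
  [Ax] p2 ⊢ p2

Result: YES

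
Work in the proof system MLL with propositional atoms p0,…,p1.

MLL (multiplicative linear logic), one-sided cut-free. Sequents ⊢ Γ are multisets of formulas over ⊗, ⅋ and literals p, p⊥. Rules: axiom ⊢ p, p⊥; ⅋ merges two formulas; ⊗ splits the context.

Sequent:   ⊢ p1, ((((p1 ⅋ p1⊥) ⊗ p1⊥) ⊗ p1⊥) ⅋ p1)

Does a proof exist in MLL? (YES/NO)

Derivation (root first):
[⅋]  ⊢ p1, ((((p1 ⅋ p1⊥) ⊗ p1⊥) ⊗ p1⊥) ⅋ p1)
  [⊗]  ⊢ p1, p1, (((p1 ⅋ p1⊥) ⊗ p1⊥) ⊗ p1⊥)
    [⊗]  ⊢ p1, ((p1 ⅋ p1⊥) ⊗ p1⊥)
      [⅋]  ⊢ (p1 ⅋ p1⊥)
        [Ax]  ⊢ p1, p1⊥
      [Ax]  ⊢ p1, p1⊥
    [Ax]  ⊢ p1, p1⊥

Result: YES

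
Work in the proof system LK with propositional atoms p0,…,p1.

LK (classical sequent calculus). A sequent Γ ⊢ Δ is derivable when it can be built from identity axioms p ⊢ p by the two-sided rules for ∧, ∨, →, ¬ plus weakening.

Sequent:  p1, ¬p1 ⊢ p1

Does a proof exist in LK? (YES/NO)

Proof tree:
[¬L] p1, ¬p1 ⊢ p1
  [WR] p1 ⊢ p1, p1
    [Ax] p1 ⊢ p1

Result: YES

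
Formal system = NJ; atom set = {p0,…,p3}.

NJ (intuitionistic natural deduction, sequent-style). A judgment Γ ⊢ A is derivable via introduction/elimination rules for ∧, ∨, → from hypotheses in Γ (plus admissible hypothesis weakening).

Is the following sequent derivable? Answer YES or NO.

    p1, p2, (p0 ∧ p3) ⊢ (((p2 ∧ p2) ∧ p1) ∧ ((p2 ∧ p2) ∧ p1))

Derivation trace:
[∧I] p1, p2, (p0 ∧ p3) ⊢ (((p2 ∧ p2) ∧ p1) ∧ ((p2 ∧ p2) ∧ p1))
  [Wk] p1, p2, (p0 ∧ p3) ⊢ ((p2 ∧ p2) ∧ p1)
    [∧I] p1, p2 ⊢ ((p2 ∧ p2) ∧ p1)
      [∧I] p2 ⊢ (p2 ∧ p2)
        [Ax] p2 ⊢ p2
        [Ax] p2 ⊢ p2
      [Ax] p1 ⊢ p1
  [Wk] p1, p2, (p0 ∧ p3) ⊢ ((p2 ∧ p2) ∧ p1)
    [∧I] p1, p2 ⊢ ((p2 ∧ p2) ∧ p1)
      [∧I] p2 ⊢ (p2 ∧ p2)
        [Ax] p2 ⊢ p2
        [Ax] p2 ⊢ p2
      [Ax] p1 ⊢ p1

Result: YES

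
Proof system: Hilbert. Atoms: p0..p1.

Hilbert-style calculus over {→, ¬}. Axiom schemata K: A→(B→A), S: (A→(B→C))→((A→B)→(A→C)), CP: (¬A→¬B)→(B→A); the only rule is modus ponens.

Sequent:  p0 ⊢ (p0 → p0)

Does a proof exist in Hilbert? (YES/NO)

Proof tree:
[MP] p0 ⊢ (p0 → p0)
  [K]  ⊢ (p0 → (p0 → p0))
  [MP] p0 ⊢ p0
    [MP] p0 ⊢ (p0 → p0)
      [K]  ⊢ (p0 → (p0 → p0))
      [Hyp] p0 ⊢ p0
    [Hyp] p0 ⊢ p0

Result: YES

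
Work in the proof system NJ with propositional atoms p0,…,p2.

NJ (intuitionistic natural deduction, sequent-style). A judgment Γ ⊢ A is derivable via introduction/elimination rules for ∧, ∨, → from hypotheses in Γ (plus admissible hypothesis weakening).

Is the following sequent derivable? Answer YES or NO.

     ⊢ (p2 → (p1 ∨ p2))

Derivation trace:
[→I]  ⊢ (p2 → (p1 ∨ p2))
  [∨I₂] p2 ⊢ (p1 ∨ p2)
    [Ax] p2 ⊢ p2

Result: YES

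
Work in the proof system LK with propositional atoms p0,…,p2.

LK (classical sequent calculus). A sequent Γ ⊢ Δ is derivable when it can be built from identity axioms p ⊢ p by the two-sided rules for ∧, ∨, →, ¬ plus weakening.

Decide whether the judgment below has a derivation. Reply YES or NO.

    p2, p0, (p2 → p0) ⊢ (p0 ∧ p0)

Derivation trace:
[→L] p2, p0, (p2 → p0) ⊢ (p0 ∧ p0)
  [Ax] p2 ⊢ p2
  [WL] p2, p0, p0 ⊢ (p0 ∧ p0)
    [∧R] p2, p0 ⊢ (p0 ∧ p0)
      [WL] p0, p2 ⊢ p0
        [Ax] p0 ⊢ p0
      [Ax] p0 ⊢ p0

Result: YES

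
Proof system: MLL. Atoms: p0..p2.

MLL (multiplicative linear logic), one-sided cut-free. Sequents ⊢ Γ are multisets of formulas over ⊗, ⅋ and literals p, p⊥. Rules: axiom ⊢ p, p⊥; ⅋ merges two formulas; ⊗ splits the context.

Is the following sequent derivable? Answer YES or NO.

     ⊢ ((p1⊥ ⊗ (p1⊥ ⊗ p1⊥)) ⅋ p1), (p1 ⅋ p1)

Proof tree:
[⅋]  ⊢ ((p1⊥ ⊗ (p1⊥ ⊗ p1⊥)) ⅋ p1), (p1 ⅋ p1)
  [⅋]  ⊢ p1, p1, ((p1⊥ ⊗ (p1⊥ ⊗ p1⊥)) ⅋ p1)
    [⊗]  ⊢ p1, p1, p1, (p1⊥ ⊗ (p1⊥ ⊗ p1⊥))
      [Ax]  ⊢ p1, p1⊥
      [⊗]  ⊢ p1, p1, (p1⊥ ⊗ p1⊥)
        [Ax]  ⊢ p1, p1⊥
        [Ax]  ⊢ p1, p1⊥

Result: YES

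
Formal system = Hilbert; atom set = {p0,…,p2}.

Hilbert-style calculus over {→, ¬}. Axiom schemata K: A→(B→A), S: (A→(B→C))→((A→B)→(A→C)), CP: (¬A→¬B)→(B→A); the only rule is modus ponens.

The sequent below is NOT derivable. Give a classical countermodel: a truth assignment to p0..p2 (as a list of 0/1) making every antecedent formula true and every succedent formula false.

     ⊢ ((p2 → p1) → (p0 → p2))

Search for a countermodel by truth-table:
  v=000: Γ:[] Δ:[((p2 → p1) → (p0 → p2))=T] refutes=False
  v=001: Γ:[] Δ:[((p2 → p1) → (p0 → p2))=T] refutes=False
  v=010: Γ:[] Δ:[((p2 → p1) → (p0 → p2))=T] refutes=False
  v=011: Γ:[] Δ:[((p2 → p1) → (p0 → p2))=T] refutes=False
  v=100: Γ:[] Δ:[((p2 → p1) → (p0 → p2))=F] refutes=True  ← countermodel

Result: [1, 0, 0]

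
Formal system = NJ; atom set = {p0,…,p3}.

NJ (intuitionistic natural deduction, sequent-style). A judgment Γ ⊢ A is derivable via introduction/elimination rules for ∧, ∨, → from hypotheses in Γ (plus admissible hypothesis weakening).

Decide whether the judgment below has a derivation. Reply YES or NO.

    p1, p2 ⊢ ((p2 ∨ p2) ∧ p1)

Derivation trace:
[∧I] p1, p2 ⊢ ((p2 ∨ p2) ∧ p1)
  [∨I₁] p2 ⊢ (p2 ∨ p2)
    [Ax] p2 ⊢ p2
  [Ax] p1 ⊢ p1

Result: YES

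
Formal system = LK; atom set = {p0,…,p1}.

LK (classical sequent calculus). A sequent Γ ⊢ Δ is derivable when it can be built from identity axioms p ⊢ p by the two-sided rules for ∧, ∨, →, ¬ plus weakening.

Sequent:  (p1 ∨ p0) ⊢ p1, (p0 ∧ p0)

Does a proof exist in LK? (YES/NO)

Derivation (root first):
[∧R] (p1 ∨ p0) ⊢ p1, (p0 ∧ p0)
  [∨L] (p1 ∨ p0) ⊢ p1, p0
    [Ax] p1 ⊢ p1
    [WR] p0 ⊢ p0, p1
      [Ax] p0 ⊢ p0
  [∨L] (p1 ∨ p0) ⊢ p1, p0
    [Ax] p1 ⊢ p1
    [WR] p0 ⊢ p0, p1
      [Ax] p0 ⊢ p0

Result: YES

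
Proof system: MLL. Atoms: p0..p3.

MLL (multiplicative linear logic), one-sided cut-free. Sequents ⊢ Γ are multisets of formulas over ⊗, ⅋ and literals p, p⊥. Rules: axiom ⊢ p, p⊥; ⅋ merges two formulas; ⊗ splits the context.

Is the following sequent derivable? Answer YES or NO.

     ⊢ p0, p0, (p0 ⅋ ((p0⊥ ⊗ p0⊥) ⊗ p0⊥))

Derivation trace:
[⅋]  ⊢ p0, p0, (p0 ⅋ ((p0⊥ ⊗ p0⊥) ⊗ p0⊥))
  [⊗]  ⊢ p0, p0, p0, ((p0⊥ ⊗ p0⊥) ⊗ p0⊥)
    [⊗]  ⊢ p0, p0, (p0⊥ ⊗ p0⊥)
      [Ax]  ⊢ p0, p0⊥
      [Ax]  ⊢ p0, p0⊥
    [Ax]  ⊢ p0, p0⊥

Result: YES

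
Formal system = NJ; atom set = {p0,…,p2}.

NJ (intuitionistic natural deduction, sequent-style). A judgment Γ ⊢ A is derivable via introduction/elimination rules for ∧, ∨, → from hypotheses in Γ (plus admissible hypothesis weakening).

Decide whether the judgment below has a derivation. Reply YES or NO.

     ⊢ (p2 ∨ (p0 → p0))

Proof tree:
[∨I₂]  ⊢ (p2 ∨ (p0 → p0))
  [→I]  ⊢ (p0 → p0)
    [Ax] p0 ⊢ p0

Result: YES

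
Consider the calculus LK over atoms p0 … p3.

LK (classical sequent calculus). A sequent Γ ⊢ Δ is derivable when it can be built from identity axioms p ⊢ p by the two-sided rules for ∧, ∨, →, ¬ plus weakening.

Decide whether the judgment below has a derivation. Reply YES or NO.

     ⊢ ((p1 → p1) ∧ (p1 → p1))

Proof tree:
[∧R]  ⊢ ((p1 → p1) ∧ (p1 → p1))
  [→R]  ⊢ (p1 → p1)
    [Ax] p1 ⊢ p1
  [→R]  ⊢ (p1 → p1)
    [Ax] p1 ⊢ p1

Result: YES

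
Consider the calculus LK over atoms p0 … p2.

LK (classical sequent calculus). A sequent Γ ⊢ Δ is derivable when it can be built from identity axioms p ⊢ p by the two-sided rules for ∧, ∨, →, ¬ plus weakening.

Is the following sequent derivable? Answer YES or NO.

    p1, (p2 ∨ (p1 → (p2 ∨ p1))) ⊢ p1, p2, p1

Derivation (root first):
[WR] p1, (p2 ∨ (p1 → (p2 ∨ p1))) ⊢ p1, p2, p1
  [∨L] p1, (p2 ∨ (p1 → (p2 ∨ p1))) ⊢ p1, p2
    [Ax] p2 ⊢ p2
    [→L] p1, (p1 → (p2 ∨ p1)) ⊢ p1, p2
      [Ax] p1 ⊢ p1
      [∨L] (p2 ∨ p1) ⊢ p1, p2
        [Ax] p2 ⊢ p2
        [Ax] p1 ⊢ p1

Result: YES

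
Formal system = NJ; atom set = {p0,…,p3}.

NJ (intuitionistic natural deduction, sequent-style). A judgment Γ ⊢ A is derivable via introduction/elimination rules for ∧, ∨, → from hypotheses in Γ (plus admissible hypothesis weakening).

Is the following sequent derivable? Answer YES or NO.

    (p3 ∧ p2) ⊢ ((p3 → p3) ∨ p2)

Proof tree:
[∨I₁] (p3 ∧ p2) ⊢ ((p3 → p3) ∨ p2)
  [→I] (p3 ∧ p2) ⊢ (p3 → p3)
    [Wk] p3, (p3 ∧ p2) ⊢ p3
      [Ax] p3 ⊢ p3

Result: YES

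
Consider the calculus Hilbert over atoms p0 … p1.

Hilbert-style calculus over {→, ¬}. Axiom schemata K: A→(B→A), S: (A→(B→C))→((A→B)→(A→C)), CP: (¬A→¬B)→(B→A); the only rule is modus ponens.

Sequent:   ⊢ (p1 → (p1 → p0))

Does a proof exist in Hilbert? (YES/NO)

Truth-table refutation:
  v=00: Γ:[] Δ:[(p1 → (p1 → p0))=T] refutes=False
  v=01: Γ:[] Δ:[(p1 → (p1 → p0))=F] refutes=True  ← countermodel

Result: NO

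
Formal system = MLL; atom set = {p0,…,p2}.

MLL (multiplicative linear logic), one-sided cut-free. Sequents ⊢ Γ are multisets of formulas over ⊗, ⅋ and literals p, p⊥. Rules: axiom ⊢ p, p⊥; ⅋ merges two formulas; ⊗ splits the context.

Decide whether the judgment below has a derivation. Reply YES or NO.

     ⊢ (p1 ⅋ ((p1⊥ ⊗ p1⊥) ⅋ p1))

Proof tree:
[⅋]  ⊢ (p1 ⅋ ((p1⊥ ⊗ p1⊥) ⅋ p1))
  [⅋]  ⊢ p1, ((p1⊥ ⊗ p1⊥) ⅋ p1)
    [⊗]  ⊢ p1, p1, (p1⊥ ⊗ p1⊥)
      [Ax]  ⊢ p1, p1⊥
      [Ax]  ⊢ p1, p1⊥

Result: YES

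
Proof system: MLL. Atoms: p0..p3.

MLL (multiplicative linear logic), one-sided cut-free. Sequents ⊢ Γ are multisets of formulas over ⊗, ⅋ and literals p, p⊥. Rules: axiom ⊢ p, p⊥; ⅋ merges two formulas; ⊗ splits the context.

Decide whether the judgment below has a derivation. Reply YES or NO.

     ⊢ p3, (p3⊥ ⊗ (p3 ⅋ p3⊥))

Proof tree:
[⊗]  ⊢ p3, (p3⊥ ⊗ (p3 ⅋ p3⊥))
  [Ax]  ⊢ p3, p3⊥
  [⅋]  ⊢ (p3 ⅋ p3⊥)
    [Ax]  ⊢ p3, p3⊥

Result: YES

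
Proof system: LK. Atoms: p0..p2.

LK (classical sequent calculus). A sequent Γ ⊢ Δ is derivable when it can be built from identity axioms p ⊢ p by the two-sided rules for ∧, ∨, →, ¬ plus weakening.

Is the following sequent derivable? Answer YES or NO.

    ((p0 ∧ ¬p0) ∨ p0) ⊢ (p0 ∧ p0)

Proof tree:
[∨L] ((p0 ∧ ¬p0) ∨ p0) ⊢ (p0 ∧ p0)
  [∧L] (p0 ∧ ¬p0) ⊢ 
    [¬L] p0, ¬p0 ⊢ 
      [Ax] p0 ⊢ p0
  [∧R] p0 ⊢ (p0 ∧ p0)
    [Ax] p0 ⊢ p0
    [Ax] p0 ⊢ p0

Result: YES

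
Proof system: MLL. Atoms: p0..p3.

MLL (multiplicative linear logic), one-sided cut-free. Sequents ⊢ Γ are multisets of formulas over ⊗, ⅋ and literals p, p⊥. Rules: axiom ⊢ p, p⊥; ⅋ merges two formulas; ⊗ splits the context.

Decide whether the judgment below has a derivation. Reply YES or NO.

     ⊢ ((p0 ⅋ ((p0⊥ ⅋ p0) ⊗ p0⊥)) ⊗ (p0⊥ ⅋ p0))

Derivation (root first):
[⊗]  ⊢ ((p0 ⅋ ((p0⊥ ⅋ p0) ⊗ p0⊥)) ⊗ (p0⊥ ⅋ p0))
  [⅋]  ⊢ (p0 ⅋ ((p0⊥ ⅋ p0) ⊗ p0⊥))
    [⊗]  ⊢ p0, ((p0⊥ ⅋ p0) ⊗ p0⊥)
      [⅋]  ⊢ (p0⊥ ⅋ p0)
        [Ax]  ⊢ p0, p0⊥
      [Ax]  ⊢ p0, p0⊥
  [⅋]  ⊢ (p0⊥ ⅋ p0)
    [Ax]  ⊢ p0, p0⊥

Result: YES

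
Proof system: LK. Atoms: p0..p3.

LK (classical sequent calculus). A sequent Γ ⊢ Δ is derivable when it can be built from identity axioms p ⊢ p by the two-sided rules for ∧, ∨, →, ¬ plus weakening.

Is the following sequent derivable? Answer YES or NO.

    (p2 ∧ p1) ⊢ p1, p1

Derivation trace:
[WR] (p2 ∧ p1) ⊢ p1, p1
  [∧L] (p2 ∧ p1) ⊢ p1
    [WL] p1, p2 ⊢ p1
      [Ax] p1 ⊢ p1

Result: YES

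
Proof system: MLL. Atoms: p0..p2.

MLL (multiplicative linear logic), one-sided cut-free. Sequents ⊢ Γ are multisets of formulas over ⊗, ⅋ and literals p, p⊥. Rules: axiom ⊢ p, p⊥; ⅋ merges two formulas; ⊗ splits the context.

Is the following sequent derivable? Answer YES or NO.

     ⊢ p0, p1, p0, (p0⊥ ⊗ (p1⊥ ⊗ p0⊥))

Derivation (root first):
[⊗]  ⊢ p0, p1, p0, (p0⊥ ⊗ (p1⊥ ⊗ p0⊥))
  [Ax]  ⊢ p0, p0⊥
  [⊗]  ⊢ p1, p0, (p1⊥ ⊗ p0⊥)
    [Ax]  ⊢ p1, p1⊥
    [Ax]  ⊢ p0, p0⊥

Result: YES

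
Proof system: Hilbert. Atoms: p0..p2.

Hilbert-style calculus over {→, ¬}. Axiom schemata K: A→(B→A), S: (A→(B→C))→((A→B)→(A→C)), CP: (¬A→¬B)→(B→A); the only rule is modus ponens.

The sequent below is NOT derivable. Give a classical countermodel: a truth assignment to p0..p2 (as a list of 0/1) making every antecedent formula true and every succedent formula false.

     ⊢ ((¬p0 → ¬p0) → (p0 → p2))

Search for a countermodel by truth-table:
  v=000: Γ:[] Δ:[((¬p0 → ¬p0) → (p0 → p2))=T] refutes=False
  v=001: Γ:[] Δ:[((¬p0 → ¬p0) → (p0 → p2))=T] refutes=False
  v=010: Γ:[] Δ:[((¬p0 → ¬p0) → (p0 → p2))=T] refutes=False
  v=011: Γ:[] Δ:[((¬p0 → ¬p0) → (p0 → p2))=T] refutes=False
  v=100: Γ:[] Δ:[((¬p0 → ¬p0) → (p0 → p2))=F] refutes=True  ← countermodel

Result: [1, 0, 0]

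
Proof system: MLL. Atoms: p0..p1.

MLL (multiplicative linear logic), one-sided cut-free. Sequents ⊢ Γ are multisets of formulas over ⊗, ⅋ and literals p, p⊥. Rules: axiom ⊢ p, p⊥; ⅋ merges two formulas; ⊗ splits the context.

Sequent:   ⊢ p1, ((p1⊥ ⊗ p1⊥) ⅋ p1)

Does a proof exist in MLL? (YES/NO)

Derivation trace:
[⅋]  ⊢ p1, ((p1⊥ ⊗ p1⊥) ⅋ p1)
  [⊗]  ⊢ p1, p1, (p1⊥ ⊗ p1⊥)
    [Ax]  ⊢ p1, p1⊥
    [Ax]  ⊢ p1, p1⊥

Result: YES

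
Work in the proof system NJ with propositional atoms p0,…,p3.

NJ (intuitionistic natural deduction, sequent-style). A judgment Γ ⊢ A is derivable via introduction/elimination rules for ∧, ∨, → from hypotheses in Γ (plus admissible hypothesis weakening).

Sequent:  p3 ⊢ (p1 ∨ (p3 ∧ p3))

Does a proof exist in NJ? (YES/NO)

Derivation trace:
[∨I₂] p3 ⊢ (p1 ∨ (p3 ∧ p3))
  [∧I] p3 ⊢ (p3 ∧ p3)
    [Ax] p3 ⊢ p3
    [Ax] p3 ⊢ p3

Result: YES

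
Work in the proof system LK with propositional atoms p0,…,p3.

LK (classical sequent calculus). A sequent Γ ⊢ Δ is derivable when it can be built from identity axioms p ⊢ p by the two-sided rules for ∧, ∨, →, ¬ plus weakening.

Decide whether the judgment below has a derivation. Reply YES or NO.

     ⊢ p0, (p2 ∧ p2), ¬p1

Search for a countermodel by truth-table:
  v=0000: Γ:[] Δ:[p0=F, (p2 ∧ p2)=F, ¬p1=T] refutes=False
  v=0001: Γ:[] Δ:[p0=F, (p2 ∧ p2)=F, ¬p1=T] refutes=False
  v=0010: Γ:[] Δ:[p0=F, (p2 ∧ p2)=T, ¬p1=T] refutes=False
  v=0011: Γ:[] Δ:[p0=F, (p2 ∧ p2)=T, ¬p1=T] refutes=False
  v=0100: Γ:[] Δ:[p0=F, (p2 ∧ p2)=F, ¬p1=F] refutes=True  ← countermodel

Result: NO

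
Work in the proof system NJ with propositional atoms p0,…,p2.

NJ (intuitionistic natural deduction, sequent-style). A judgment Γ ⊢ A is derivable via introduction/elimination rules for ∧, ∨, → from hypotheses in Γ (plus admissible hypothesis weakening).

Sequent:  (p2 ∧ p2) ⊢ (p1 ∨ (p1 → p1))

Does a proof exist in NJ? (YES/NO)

Derivation (root first):
[∨I₂] (p2 ∧ p2) ⊢ (p1 ∨ (p1 → p1))
  [Wk] (p2 ∧ p2) ⊢ (p1 → p1)
    [→I]  ⊢ (p1 → p1)
      [Ax] p1 ⊢ p1

Result: YES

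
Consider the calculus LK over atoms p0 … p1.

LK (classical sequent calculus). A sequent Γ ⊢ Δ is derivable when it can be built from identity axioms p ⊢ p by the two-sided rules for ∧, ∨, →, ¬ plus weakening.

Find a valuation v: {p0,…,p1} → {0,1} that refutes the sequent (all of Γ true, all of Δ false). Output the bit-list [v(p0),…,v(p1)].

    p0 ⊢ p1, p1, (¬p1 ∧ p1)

Enumerate valuations to refute Γ ⊢ Δ:
  v=00: Γ:[p0=F] Δ:[p1=F, p1=F, (¬p1 ∧ p1)=F] refutes=False
  v=01: Γ:[p0=F] Δ:[p1=T, p1=T, (¬p1 ∧ p1)=F] refutes=False
  v=10: Γ:[p0=T] Δ:[p1=F, p1=F, (¬p1 ∧ p1)=F] refutes=True  ← countermodel

Result: [1, 0]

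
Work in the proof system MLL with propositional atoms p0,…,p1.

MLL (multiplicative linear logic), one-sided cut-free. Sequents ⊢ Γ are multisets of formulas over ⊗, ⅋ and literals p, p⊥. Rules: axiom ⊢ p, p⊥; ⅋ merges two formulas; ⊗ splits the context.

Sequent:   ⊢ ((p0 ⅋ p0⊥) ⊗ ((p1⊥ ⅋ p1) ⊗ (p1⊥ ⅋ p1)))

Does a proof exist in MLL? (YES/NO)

Derivation trace:
[⊗]  ⊢ ((p0 ⅋ p0⊥) ⊗ ((p1⊥ ⅋ p1) ⊗ (p1⊥ ⅋ p1)))
  [⅋]  ⊢ (p0 ⅋ p0⊥)
    [Ax]  ⊢ p0, p0⊥
  [⊗]  ⊢ ((p1⊥ ⅋ p1) ⊗ (p1⊥ ⅋ p1))
    [⅋]  ⊢ (p1⊥ ⅋ p1)
      [Ax]  ⊢ p1, p1⊥
    [⅋]  ⊢ (p1⊥ ⅋ p1)
      [Ax]  ⊢ p1, p1⊥

Result: YES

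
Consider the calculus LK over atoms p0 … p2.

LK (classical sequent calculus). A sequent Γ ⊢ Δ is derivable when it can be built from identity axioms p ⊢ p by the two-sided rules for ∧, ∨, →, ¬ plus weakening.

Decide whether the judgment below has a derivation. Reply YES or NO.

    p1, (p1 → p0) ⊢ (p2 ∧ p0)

Search for a countermodel by truth-table:
  v=000: Γ:[p1=F, (p1 → p0)=T] Δ:[(p2 ∧ p0)=F] refutes=False
  v=001: Γ:[p1=F, (p1 → p0)=T] Δ:[(p2 ∧ p0)=F] refutes=False
  v=010: Γ:[p1=T, (p1 → p0)=F] Δ:[(p2 ∧ p0)=F] refutes=False
  v=011: Γ:[p1=T, (p1 → p0)=F] Δ:[(p2 ∧ p0)=F] refutes=False
  v=100: Γ:[p1=F, (p1 → p0)=T] Δ:[(p2 ∧ p0)=F] refutes=False
  v=101: Γ:[p1=F, (p1 → p0)=T] Δ:[(p2 ∧ p0)=T] refutes=False
  v=110: Γ:[p1=T, (p1 → p0)=T] Δ:[(p2 ∧ p0)=F] refutes=True  ← countermodel

Result: NO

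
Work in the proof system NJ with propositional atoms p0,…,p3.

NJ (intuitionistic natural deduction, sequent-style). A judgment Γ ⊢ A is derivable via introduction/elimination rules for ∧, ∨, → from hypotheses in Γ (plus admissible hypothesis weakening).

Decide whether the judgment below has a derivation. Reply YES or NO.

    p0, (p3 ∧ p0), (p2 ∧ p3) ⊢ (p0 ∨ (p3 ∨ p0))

Derivation trace:
[Wk] p0, (p3 ∧ p0), (p2 ∧ p3) ⊢ (p0 ∨ (p3 ∨ p0))
  [∨I₂] p0, (p3 ∧ p0) ⊢ (p0 ∨ (p3 ∨ p0))
    [Wk] p0, (p3 ∧ p0) ⊢ (p3 ∨ p0)
      [∨I₂] p0 ⊢ (p3 ∨ p0)
        [Ax] p0 ⊢ p0

Result: YES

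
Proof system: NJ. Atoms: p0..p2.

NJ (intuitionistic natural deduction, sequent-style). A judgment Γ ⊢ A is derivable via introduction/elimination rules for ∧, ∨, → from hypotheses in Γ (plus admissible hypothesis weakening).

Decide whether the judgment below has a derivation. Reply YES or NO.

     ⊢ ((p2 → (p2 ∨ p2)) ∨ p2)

Proof tree:
[∨I₁]  ⊢ ((p2 → (p2 ∨ p2)) ∨ p2)
  [→I]  ⊢ (p2 → (p2 ∨ p2))
    [∨I₁] p2 ⊢ (p2 ∨ p2)
      [Ax] p2 ⊢ p2

Result: YES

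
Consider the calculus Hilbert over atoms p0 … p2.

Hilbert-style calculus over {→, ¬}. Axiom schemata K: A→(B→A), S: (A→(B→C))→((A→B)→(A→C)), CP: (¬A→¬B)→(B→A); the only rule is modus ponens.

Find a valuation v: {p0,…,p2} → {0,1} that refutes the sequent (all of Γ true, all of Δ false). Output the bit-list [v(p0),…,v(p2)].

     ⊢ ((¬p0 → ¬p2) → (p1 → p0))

Truth-table refutation:
  v=000: Γ:[] Δ:[((¬p0 → ¬p2) → (p1 → p0))=T] refutes=False
  v=001: Γ:[] Δ:[((¬p0 → ¬p2) → (p1 → p0))=T] refutes=False
  v=010: Γ:[] Δ:[((¬p0 → ¬p2) → (p1 → p0))=F] refutes=True  ← countermodel

Result: [0, 1, 0]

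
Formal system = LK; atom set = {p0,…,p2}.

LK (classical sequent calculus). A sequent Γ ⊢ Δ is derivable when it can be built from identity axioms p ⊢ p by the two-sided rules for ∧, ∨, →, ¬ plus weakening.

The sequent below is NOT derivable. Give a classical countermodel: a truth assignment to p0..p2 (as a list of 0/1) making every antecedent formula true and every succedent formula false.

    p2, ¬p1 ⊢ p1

Truth-table refutation:
  v=000: Γ:[p2=F, ¬p1=T] Δ:[p1=F] refutes=False
  v=001: Γ:[p2=T, ¬p1=T] Δ:[p1=F] refutes=True  ← countermodel

Result: [0, 0, 1]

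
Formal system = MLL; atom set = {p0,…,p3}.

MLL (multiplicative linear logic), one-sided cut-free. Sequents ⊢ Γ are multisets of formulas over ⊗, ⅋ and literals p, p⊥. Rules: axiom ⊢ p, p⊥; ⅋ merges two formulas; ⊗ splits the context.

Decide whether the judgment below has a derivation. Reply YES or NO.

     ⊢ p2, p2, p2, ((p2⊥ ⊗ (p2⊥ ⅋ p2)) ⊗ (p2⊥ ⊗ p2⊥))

Proof tree:
[⊗]  ⊢ p2, p2, p2, ((p2⊥ ⊗ (p2⊥ ⅋ p2)) ⊗ (p2⊥ ⊗ p2⊥))
  [⊗]  ⊢ p2, (p2⊥ ⊗ (p2⊥ ⅋ p2))
    [Ax]  ⊢ p2, p2⊥
    [⅋]  ⊢ (p2⊥ ⅋ p2)
      [Ax]  ⊢ p2, p2⊥
  [⊗]  ⊢ p2, p2, (p2⊥ ⊗ p2⊥)
    [Ax]  ⊢ p2, p2⊥
    [Ax]  ⊢ p2, p2⊥

Result: YES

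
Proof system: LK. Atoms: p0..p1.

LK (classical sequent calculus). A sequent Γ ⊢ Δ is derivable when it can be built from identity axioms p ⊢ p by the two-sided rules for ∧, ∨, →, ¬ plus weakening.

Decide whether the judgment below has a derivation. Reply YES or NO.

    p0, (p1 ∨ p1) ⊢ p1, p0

Derivation trace:
[∨L] p0, (p1 ∨ p1) ⊢ p1, p0
  [WL] p0, p1 ⊢ p0
    [Ax] p0 ⊢ p0
  [Ax] p1 ⊢ p1

Result: YES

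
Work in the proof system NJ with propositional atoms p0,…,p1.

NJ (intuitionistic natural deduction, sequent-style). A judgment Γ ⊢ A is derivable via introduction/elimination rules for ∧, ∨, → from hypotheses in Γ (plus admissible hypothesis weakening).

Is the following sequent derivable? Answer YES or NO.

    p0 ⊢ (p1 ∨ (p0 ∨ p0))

Proof tree:
[∨I₂] p0 ⊢ (p1 ∨ (p0 ∨ p0))
  [∨I₁] p0 ⊢ (p0 ∨ p0)
    [Ax] p0 ⊢ p0

Result: YES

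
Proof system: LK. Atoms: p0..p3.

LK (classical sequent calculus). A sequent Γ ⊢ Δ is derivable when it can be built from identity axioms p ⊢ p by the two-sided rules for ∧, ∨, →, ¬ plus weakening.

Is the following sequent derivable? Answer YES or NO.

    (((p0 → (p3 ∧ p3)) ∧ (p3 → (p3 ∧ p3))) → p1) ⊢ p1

Enumerate valuations to refute Γ ⊢ Δ:
  v=0000: Γ:[(((p0 → (p3 ∧ p3)) ∧ (p3 → (p3 ∧ p3))) → p1)=F] Δ:[p1=F] refutes=False
  v=0001: Γ:[(((p0 → (p3 ∧ p3)) ∧ (p3 → (p3 ∧ p3))) → p1)=F] Δ:[p1=F] refutes=False
  v=0010: Γ:[(((p0 → (p3 ∧ p3)) ∧ (p3 → (p3 ∧ p3))) → p1)=F] Δ:[p1=F] refutes=False
  v=0011: Γ:[(((p0 → (p3 ∧ p3)) ∧ (p3 → (p3 ∧ p3))) → p1)=F] Δ:[p1=F] refutes=False
  v=0100: Γ:[(((p0 → (p3 ∧ p3)) ∧ (p3 → (p3 ∧ p3))) → p1)=T] Δ:[p1=T] refutes=False
  v=0101: Γ:[(((p0 → (p3 ∧ p3)) ∧ (p3 → (p3 ∧ p3))) → p1)=T] Δ:[p1=T] refutes=False
  v=0110: Γ:[(((p0 → (p3 ∧ p3)) ∧ (p3 → (p3 ∧ p3))) → p1)=T] Δ:[p1=T] refutes=False
  v=0111: Γ:[(((p0 → (p3 ∧ p3)) ∧ (p3 → (p3 ∧ p3))) → p1)=T] Δ:[p1=T] refutes=False
  v=1000: Γ:[(((p0 → (p3 ∧ p3)) ∧ (p3 → (p3 ∧ p3))) → p1)=T] Δ:[p1=F] refutes=True  ← countermodel

Result: NO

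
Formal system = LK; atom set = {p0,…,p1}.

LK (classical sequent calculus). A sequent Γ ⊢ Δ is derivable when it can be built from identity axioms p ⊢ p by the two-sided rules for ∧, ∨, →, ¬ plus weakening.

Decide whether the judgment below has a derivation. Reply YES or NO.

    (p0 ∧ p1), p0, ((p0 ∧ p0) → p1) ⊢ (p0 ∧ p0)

Proof tree:
[→L] (p0 ∧ p1), p0, ((p0 ∧ p0) → p1) ⊢ (p0 ∧ p0)
  [∧L] (p0 ∧ p1) ⊢ (p0 ∧ p0)
    [WL] p0, p1 ⊢ (p0 ∧ p0)
      [∧R] p0 ⊢ (p0 ∧ p0)
        [Ax] p0 ⊢ p0
        [Ax] p0 ⊢ p0
  [WL] p0, p1 ⊢ (p0 ∧ p0)
    [∧R] p0 ⊢ (p0 ∧ p0)
      [Ax] p0 ⊢ p0
      [Ax] p0 ⊢ p0

Result: YES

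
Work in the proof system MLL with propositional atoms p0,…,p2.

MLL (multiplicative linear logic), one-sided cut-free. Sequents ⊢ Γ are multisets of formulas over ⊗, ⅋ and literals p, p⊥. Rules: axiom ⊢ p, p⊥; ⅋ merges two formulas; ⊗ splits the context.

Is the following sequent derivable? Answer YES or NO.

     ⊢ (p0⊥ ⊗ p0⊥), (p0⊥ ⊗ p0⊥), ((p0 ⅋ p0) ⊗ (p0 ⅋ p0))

Derivation (root first):
[⊗]  ⊢ (p0⊥ ⊗ p0⊥), (p0⊥ ⊗ p0⊥), ((p0 ⅋ p0) ⊗ (p0 ⅋ p0))
  [⅋]  ⊢ (p0⊥ ⊗ p0⊥), (p0 ⅋ p0)
    [⊗]  ⊢ p0, p0, (p0⊥ ⊗ p0⊥)
      [Ax]  ⊢ p0, p0⊥
      [Ax]  ⊢ p0, p0⊥
  [⅋]  ⊢ (p0⊥ ⊗ p0⊥), (p0 ⅋ p0)
    [⊗]  ⊢ p0, p0, (p0⊥ ⊗ p0⊥)
      [Ax]  ⊢ p0, p0⊥
      [Ax]  ⊢ p0, p0⊥

Result: YES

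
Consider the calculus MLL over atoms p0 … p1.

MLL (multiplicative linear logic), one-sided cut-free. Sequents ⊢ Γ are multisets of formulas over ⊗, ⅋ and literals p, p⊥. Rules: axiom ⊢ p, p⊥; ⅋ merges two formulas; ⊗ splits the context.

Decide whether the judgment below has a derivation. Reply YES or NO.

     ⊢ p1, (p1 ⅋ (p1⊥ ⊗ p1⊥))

Derivation (root first):
[⅋]  ⊢ p1, (p1 ⅋ (p1⊥ ⊗ p1⊥))
  [⊗]  ⊢ p1, p1, (p1⊥ ⊗ p1⊥)
    [Ax]  ⊢ p1, p1⊥
    [Ax]  ⊢ p1, p1⊥

Result: YES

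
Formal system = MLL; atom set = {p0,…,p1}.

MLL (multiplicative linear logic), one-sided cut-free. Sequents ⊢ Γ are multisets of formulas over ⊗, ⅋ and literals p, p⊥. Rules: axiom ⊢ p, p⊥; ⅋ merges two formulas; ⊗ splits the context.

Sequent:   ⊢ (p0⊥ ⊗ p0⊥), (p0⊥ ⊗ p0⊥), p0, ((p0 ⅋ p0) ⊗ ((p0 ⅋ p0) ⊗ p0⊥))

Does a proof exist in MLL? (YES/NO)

Proof tree:
[⊗]  ⊢ (p0⊥ ⊗ p0⊥), (p0⊥ ⊗ p0⊥), p0, ((p0 ⅋ p0) ⊗ ((p0 ⅋ p0) ⊗ p0⊥))
  [⅋]  ⊢ (p0⊥ ⊗ p0⊥), (p0 ⅋ p0)
    [⊗]  ⊢ p0, p0, (p0⊥ ⊗ p0⊥)
      [Ax]  ⊢ p0, p0⊥
      [Ax]  ⊢ p0, p0⊥
  [⊗]  ⊢ (p0⊥ ⊗ p0⊥), p0, ((p0 ⅋ p0) ⊗ p0⊥)
    [⅋]  ⊢ (p0⊥ ⊗ p0⊥), (p0 ⅋ p0)
      [⊗]  ⊢ p0, p0, (p0⊥ ⊗ p0⊥)
        [Ax]  ⊢ p0, p0⊥
        [Ax]  ⊢ p0, p0⊥
    [Ax]  ⊢ p0, p0⊥

Result: YES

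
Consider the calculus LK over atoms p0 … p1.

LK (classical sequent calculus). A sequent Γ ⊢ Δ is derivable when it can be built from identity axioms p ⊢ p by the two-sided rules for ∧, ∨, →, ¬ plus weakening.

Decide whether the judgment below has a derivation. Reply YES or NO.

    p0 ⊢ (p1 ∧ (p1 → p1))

Truth-table refutation:
  v=00: Γ:[p0=F] Δ:[(p1 ∧ (p1 → p1))=F] refutes=False
  v=01: Γ:[p0=F] Δ:[(p1 ∧ (p1 → p1))=T] refutes=False
  v=10: Γ:[p0=T] Δ:[(p1 ∧ (p1 → p1))=F] refutes=True  ← countermodel

Result: NO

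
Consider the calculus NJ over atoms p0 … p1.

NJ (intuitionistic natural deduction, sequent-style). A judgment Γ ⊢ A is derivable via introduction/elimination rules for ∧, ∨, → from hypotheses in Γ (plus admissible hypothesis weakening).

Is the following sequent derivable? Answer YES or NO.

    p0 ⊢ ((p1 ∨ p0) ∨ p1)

Proof tree:
[∨I₁] p0 ⊢ ((p1 ∨ p0) ∨ p1)
  [∨I₂] p0 ⊢ (p1 ∨ p0)
    [Ax] p0 ⊢ p0

Result: YES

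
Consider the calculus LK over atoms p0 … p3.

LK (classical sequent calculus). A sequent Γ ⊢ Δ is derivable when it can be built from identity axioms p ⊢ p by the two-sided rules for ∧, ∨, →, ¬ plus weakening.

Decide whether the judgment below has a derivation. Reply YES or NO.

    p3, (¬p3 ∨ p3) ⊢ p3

Derivation trace:
[∨L] p3, (¬p3 ∨ p3) ⊢ p3
  [¬L] p3, ¬p3 ⊢ 
    [Ax] p3 ⊢ p3
  [Ax] p3 ⊢ p3

Result: YES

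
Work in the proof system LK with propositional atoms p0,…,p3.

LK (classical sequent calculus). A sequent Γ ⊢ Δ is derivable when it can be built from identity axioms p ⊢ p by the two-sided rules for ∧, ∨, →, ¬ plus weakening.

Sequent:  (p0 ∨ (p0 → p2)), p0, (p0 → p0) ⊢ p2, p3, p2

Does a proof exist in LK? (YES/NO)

Truth-table refutation:
  v=0000: Γ:[(p0 ∨ (p0 → p2))=T, p0=F, (p0 → p0)=T] Δ:[p2=F, p3=F, p2=F] refutes=False
  v=0001: Γ:[(p0 ∨ (p0 → p2))=T, p0=F, (p0 → p0)=T] Δ:[p2=F, p3=T, p2=F] refutes=False
  v=0010: Γ:[(p0 ∨ (p0 → p2))=T, p0=F, (p0 → p0)=T] Δ:[p2=T, p3=F, p2=T] refutes=False
  v=0011: Γ:[(p0 ∨ (p0 → p2))=T, p0=F, (p0 → p0)=T] Δ:[p2=T, p3=T, p2=T] refutes=False
  v=0100: Γ:[(p0 ∨ (p0 → p2))=T, p0=F, (p0 → p0)=T] Δ:[p2=F, p3=F, p2=F] refutes=False
  v=0101: Γ:[(p0 ∨ (p0 → p2))=T, p0=F, (p0 → p0)=T] Δ:[p2=F, p3=T, p2=F] refutes=False
  v=0110: Γ:[(p0 ∨ (p0 → p2))=T, p0=F, (p0 → p0)=T] Δ:[p2=T, p3=F, p2=T] refutes=False
  v=0111: Γ:[(p0 ∨ (p0 → p2))=T, p0=F, (p0 → p0)=T] Δ:[p2=T, p3=T, p2=T] refutes=False
  v=1000: Γ:[(p0 ∨ (p0 → p2))=T, p0=T, (p0 → p0)=T] Δ:[p2=F, p3=F, p2=F] refutes=True  ← countermodel

Result: NO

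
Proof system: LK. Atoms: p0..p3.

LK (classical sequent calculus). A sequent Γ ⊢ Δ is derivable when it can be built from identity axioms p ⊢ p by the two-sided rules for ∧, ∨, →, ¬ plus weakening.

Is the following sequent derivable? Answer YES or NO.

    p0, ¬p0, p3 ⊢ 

Derivation trace:
[WL] p0, ¬p0, p3 ⊢ 
  [¬L] p0, ¬p0 ⊢ 
    [Ax] p0 ⊢ p0

Result: YES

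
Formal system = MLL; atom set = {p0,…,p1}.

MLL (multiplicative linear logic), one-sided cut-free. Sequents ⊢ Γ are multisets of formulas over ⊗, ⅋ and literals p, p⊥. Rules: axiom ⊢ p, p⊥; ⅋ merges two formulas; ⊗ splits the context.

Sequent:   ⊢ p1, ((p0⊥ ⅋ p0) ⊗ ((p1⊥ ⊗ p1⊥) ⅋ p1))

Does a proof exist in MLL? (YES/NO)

Derivation (root first):
[⊗]  ⊢ p1, ((p0⊥ ⅋ p0) ⊗ ((p1⊥ ⊗ p1⊥) ⅋ p1))
  [⅋]  ⊢ (p0⊥ ⅋ p0)
    [Ax]  ⊢ p0, p0⊥
  [⅋]  ⊢ p1, ((p1⊥ ⊗ p1⊥) ⅋ p1)
    [⊗]  ⊢ p1, p1, (p1⊥ ⊗ p1⊥)
      [Ax]  ⊢ p1, p1⊥
      [Ax]  ⊢ p1, p1⊥

Result: YES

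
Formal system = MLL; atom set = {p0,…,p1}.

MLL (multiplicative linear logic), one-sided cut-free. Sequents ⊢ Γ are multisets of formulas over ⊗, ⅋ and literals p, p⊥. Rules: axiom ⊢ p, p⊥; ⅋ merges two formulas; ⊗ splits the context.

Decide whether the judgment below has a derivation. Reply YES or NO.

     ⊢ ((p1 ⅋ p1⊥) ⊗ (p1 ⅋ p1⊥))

Derivation trace:
[⊗]  ⊢ ((p1 ⅋ p1⊥) ⊗ (p1 ⅋ p1⊥))
  [⅋]  ⊢ (p1 ⅋ p1⊥)
    [Ax]  ⊢ p1, p1⊥
  [⅋]  ⊢ (p1 ⅋ p1⊥)
    [Ax]  ⊢ p1, p1⊥

Result: YES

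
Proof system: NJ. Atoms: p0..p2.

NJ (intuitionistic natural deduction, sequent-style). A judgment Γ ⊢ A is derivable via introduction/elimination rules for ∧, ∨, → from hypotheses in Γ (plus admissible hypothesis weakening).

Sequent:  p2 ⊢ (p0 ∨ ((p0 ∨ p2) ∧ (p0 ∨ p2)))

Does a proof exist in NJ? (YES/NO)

Proof tree:
[∨I₂] p2 ⊢ (p0 ∨ ((p0 ∨ p2) ∧ (p0 ∨ p2)))
  [∧I] p2 ⊢ ((p0 ∨ p2) ∧ (p0 ∨ p2))
    [∨I₂] p2 ⊢ (p0 ∨ p2)
      [Ax] p2 ⊢ p2
    [∨I₂] p2 ⊢ (p0 ∨ p2)
      [Ax] p2 ⊢ p2

Result: YES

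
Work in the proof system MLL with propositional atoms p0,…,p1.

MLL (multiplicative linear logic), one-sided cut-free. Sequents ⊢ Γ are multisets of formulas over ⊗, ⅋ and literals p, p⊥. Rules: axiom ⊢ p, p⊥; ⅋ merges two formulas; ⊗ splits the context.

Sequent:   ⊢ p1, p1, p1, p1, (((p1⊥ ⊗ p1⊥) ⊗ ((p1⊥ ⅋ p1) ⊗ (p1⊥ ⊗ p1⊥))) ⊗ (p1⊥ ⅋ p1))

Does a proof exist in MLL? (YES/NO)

Derivation trace:
[⊗]  ⊢ p1, p1, p1, p1, (((p1⊥ ⊗ p1⊥) ⊗ ((p1⊥ ⅋ p1) ⊗ (p1⊥ ⊗ p1⊥))) ⊗ (p1⊥ ⅋ p1))
  [⊗]  ⊢ p1, p1, p1, p1, ((p1⊥ ⊗ p1⊥) ⊗ ((p1⊥ ⅋ p1) ⊗ (p1⊥ ⊗ p1⊥)))
    [⊗]  ⊢ p1, p1, (p1⊥ ⊗ p1⊥)
      [Ax]  ⊢ p1, p1⊥
      [Ax]  ⊢ p1, p1⊥
    [⊗]  ⊢ p1, p1, ((p1⊥ ⅋ p1) ⊗ (p1⊥ ⊗ p1⊥))
      [⅋]  ⊢ (p1⊥ ⅋ p1)
        [Ax]  ⊢ p1, p1⊥
      [⊗]  ⊢ p1, p1, (p1⊥ ⊗ p1⊥)
        [Ax]  ⊢ p1, p1⊥
        [Ax]  ⊢ p1, p1⊥
  [⅋]  ⊢ (p1⊥ ⅋ p1)
    [Ax]  ⊢ p1, p1⊥

Result: YES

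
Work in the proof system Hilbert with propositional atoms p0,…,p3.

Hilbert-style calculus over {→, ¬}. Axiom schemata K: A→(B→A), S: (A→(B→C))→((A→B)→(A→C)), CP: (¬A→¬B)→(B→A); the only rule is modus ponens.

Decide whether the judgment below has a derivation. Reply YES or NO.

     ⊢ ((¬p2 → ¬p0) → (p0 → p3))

Search for a countermodel by truth-table:
  v=0000: Γ:[] Δ:[((¬p2 → ¬p0) → (p0 → p3))=T] refutes=False
  v=0001: Γ:[] Δ:[((¬p2 → ¬p0) → (p0 → p3))=T] refutes=False
  v=0010: Γ:[] Δ:[((¬p2 → ¬p0) → (p0 → p3))=T] refutes=False
  v=0011: Γ:[] Δ:[((¬p2 → ¬p0) → (p0 → p3))=T] refutes=False
  v=0100: Γ:[] Δ:[((¬p2 → ¬p0) → (p0 → p3))=T] refutes=False
  v=0101: Γ:[] Δ:[((¬p2 → ¬p0) → (p0 → p3))=T] refutes=False
  v=0110: Γ:[] Δ:[((¬p2 → ¬p0) → (p0 → p3))=T] refutes=False
  v=0111: Γ:[] Δ:[((¬p2 → ¬p0) → (p0 → p3))=T] refutes=False
  v=1000: Γ:[] Δ:[((¬p2 → ¬p0) → (p0 → p3))=T] refutes=False
  v=1001: Γ:[] Δ:[((¬p2 → ¬p0) → (p0 → p3))=T] refutes=False
  v=1010: Γ:[] Δ:[((¬p2 → ¬p0) → (p0 → p3))=F] refutes=True  ← countermodel

Result: NO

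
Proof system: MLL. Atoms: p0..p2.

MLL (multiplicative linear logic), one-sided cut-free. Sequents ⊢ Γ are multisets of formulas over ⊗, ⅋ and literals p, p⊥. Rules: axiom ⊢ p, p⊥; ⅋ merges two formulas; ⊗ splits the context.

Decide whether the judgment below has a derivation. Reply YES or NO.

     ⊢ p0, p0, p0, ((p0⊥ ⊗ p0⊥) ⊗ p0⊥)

Derivation trace:
[⊗]  ⊢ p0, p0, p0, ((p0⊥ ⊗ p0⊥) ⊗ p0⊥)
  [⊗]  ⊢ p0, p0, (p0⊥ ⊗ p0⊥)
    [Ax]  ⊢ p0, p0⊥
    [Ax]  ⊢ p0, p0⊥
  [Ax]  ⊢ p0, p0⊥

Result: YES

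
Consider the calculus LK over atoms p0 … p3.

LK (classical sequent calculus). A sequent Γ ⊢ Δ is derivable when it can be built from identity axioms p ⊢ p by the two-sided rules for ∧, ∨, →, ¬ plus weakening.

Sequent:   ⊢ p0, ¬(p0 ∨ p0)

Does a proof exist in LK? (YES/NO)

Derivation (root first):
[¬R]  ⊢ p0, ¬(p0 ∨ p0)
  [∨L] (p0 ∨ p0) ⊢ p0
    [Ax] p0 ⊢ p0
    [Ax] p0 ⊢ p0

Result: YES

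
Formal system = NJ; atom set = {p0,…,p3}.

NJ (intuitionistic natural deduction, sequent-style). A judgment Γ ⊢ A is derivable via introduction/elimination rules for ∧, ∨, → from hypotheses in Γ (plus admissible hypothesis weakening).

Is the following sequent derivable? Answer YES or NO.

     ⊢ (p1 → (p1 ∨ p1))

Proof tree:
[→I]  ⊢ (p1 → (p1 ∨ p1))
  [∨I₂] p1 ⊢ (p1 ∨ p1)
    [Ax] p1 ⊢ p1

Result: YES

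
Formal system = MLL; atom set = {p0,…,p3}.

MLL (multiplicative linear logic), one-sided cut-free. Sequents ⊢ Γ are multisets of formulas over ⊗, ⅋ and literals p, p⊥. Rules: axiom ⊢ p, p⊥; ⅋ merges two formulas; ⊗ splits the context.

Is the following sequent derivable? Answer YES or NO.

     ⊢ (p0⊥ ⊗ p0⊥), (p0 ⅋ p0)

Derivation (root first):
[⅋]  ⊢ (p0⊥ ⊗ p0⊥), (p0 ⅋ p0)
  [⊗]  ⊢ p0, p0, (p0⊥ ⊗ p0⊥)
    [Ax]  ⊢ p0, p0⊥
    [Ax]  ⊢ p0, p0⊥

Result: YES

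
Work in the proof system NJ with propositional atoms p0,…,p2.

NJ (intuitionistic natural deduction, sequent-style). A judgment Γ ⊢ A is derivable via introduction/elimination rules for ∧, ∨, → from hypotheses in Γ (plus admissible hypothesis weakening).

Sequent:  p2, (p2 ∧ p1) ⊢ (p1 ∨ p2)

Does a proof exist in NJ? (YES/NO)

Derivation (root first):
[Wk] p2, (p2 ∧ p1) ⊢ (p1 ∨ p2)
  [∨I₂] p2 ⊢ (p1 ∨ p2)
    [Ax] p2 ⊢ p2

Result: YES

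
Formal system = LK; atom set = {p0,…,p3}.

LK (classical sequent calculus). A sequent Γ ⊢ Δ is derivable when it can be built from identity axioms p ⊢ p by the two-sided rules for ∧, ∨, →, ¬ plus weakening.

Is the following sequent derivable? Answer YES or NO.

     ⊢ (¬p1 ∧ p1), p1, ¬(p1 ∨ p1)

Derivation trace:
[¬R]  ⊢ (¬p1 ∧ p1), p1, ¬(p1 ∨ p1)
  [∨L] (p1 ∨ p1) ⊢ (¬p1 ∧ p1), p1
    [∧R] p1 ⊢ p1, (¬p1 ∧ p1)
      [¬R]  ⊢ p1, ¬p1
        [Ax] p1 ⊢ p1
      [Ax] p1 ⊢ p1
    [∧R] p1 ⊢ p1, (¬p1 ∧ p1)
      [¬R]  ⊢ p1, ¬p1
        [Ax] p1 ⊢ p1
      [Ax] p1 ⊢ p1

Result: YES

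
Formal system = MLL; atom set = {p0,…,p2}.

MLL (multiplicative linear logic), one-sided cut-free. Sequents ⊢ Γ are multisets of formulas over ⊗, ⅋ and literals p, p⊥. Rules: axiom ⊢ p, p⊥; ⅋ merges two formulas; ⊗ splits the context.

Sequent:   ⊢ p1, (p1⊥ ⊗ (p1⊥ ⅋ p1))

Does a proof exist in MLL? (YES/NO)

Proof tree:
[⊗]  ⊢ p1, (p1⊥ ⊗ (p1⊥ ⅋ p1))
  [Ax]  ⊢ p1, p1⊥
  [⅋]  ⊢ (p1⊥ ⅋ p1)
    [Ax]  ⊢ p1, p1⊥

Result: YES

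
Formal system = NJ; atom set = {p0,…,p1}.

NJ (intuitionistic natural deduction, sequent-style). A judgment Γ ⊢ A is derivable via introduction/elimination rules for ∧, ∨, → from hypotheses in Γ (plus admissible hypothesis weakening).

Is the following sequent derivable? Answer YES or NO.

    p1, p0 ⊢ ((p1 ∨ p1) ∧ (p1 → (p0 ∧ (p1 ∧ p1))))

Proof tree:
[∧I] p1, p0 ⊢ ((p1 ∨ p1) ∧ (p1 → (p0 ∧ (p1 ∧ p1))))
  [∨I₁] p1 ⊢ (p1 ∨ p1)
    [Ax] p1 ⊢ p1
  [→I] p0 ⊢ (p1 → (p0 ∧ (p1 ∧ p1)))
    [∧I] p1, p0 ⊢ (p0 ∧ (p1 ∧ p1))
      [Ax] p0 ⊢ p0
      [∧I] p1 ⊢ (p1 ∧ p1)
        [Ax] p1 ⊢ p1
        [Ax] p1 ⊢ p1

Result: YES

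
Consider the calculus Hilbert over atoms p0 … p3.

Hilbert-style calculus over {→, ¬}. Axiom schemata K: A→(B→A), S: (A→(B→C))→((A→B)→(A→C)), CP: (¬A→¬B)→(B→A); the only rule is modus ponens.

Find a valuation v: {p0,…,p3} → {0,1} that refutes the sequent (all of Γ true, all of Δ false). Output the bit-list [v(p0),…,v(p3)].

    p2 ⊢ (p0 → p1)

Truth-table refutation:
  v=0000: Γ:[p2=F] Δ:[(p0 → p1)=T] refutes=False
  v=0001: Γ:[p2=F] Δ:[(p0 → p1)=T] refutes=False
  v=0010: Γ:[p2=T] Δ:[(p0 → p1)=T] refutes=False
  v=0011: Γ:[p2=T] Δ:[(p0 → p1)=T] refutes=False
  v=0100: Γ:[p2=F] Δ:[(p0 → p1)=T] refutes=False
  v=0101: Γ:[p2=F] Δ:[(p0 → p1)=T] refutes=False
  v=0110: Γ:[p2=T] Δ:[(p0 → p1)=T] refutes=False
  v=0111: Γ:[p2=T] Δ:[(p0 → p1)=T] refutes=False
  v=1000: Γ:[p2=F] Δ:[(p0 → p1)=F] refutes=False
  v=1001: Γ:[p2=F] Δ:[(p0 → p1)=F] refutes=False
  v=1010: Γ:[p2=T] Δ:[(p0 → p1)=F] refutes=True  ← countermodel

Result: [1, 0, 1, 0]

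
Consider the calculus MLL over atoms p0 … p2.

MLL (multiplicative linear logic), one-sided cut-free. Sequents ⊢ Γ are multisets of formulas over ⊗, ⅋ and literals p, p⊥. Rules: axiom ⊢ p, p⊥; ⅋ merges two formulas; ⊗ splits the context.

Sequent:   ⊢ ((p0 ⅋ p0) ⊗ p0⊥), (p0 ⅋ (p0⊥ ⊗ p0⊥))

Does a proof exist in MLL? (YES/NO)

Derivation (root first):
[⅋]  ⊢ ((p0 ⅋ p0) ⊗ p0⊥), (p0 ⅋ (p0⊥ ⊗ p0⊥))
  [⊗]  ⊢ (p0⊥ ⊗ p0⊥), p0, ((p0 ⅋ p0) ⊗ p0⊥)
    [⅋]  ⊢ (p0⊥ ⊗ p0⊥), (p0 ⅋ p0)
      [⊗]  ⊢ p0, p0, (p0⊥ ⊗ p0⊥)
        [Ax]  ⊢ p0, p0⊥
        [Ax]  ⊢ p0, p0⊥
    [Ax]  ⊢ p0, p0⊥

Result: YES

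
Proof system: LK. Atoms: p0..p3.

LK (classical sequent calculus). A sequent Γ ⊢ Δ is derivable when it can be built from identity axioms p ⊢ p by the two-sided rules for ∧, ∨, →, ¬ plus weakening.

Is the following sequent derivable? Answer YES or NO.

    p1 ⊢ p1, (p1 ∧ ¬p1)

Proof tree:
[∧R] p1 ⊢ p1, (p1 ∧ ¬p1)
  [Ax] p1 ⊢ p1
  [¬R]  ⊢ p1, ¬p1
    [Ax] p1 ⊢ p1

Result: YES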